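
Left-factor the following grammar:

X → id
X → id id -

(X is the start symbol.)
Left-factoring transforms A → αβ₁ | αβ₂ into A → αA' and A' → β₁ | β₂
(α is the longest common prefix among the alternatives). Repeat until
no nonterminal has two alternatives with a common prefix.

Round 1: X has alternatives sharing prefix 'id'. Introduce X': X → id X'
  Add: X' → ε
  Add: X' → id -

No remaining common prefixes — done.

Resulting grammar:
X → id X'
X' → ε
X' → id -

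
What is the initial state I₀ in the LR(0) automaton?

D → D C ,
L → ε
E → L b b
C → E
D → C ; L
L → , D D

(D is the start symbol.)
{ [C → . E], [D → . C ; L], [D → . D C ,], [D' → . D], [E → . L b b], [L → . , D D], [L → .] }

First, augment the grammar with D' → D
I₀ = CLOSURE({ [D' → . D] }):
  [D' → . D] has the dot before D: add [D → . D C ,], [D → . C ; L]
  [D → . C ; L] has the dot before C: add [C → . E]
  [C → . E] has the dot before E: add [E → . L b b]
  [E → . L b b] has the dot before L: add [L → .], [L → . , D D]
No further items can be added.

I₀ = { [C → . E], [D → . C ; L], [D → . D C ,], [D' → . D], [E → . L b b], [L → . , D D], [L → .] }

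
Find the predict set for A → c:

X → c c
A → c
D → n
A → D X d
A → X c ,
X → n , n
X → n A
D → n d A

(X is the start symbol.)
{ 'c' }

PREDICT(A → c) = (FIRST(RHS) \ {ε}) ∪ (FOLLOW(A) if ε ∈ FIRST(RHS), i.e. RHS ⇒* ε)
FIRST(c) = { 'c' }
ε ∉ FIRST(c), so FOLLOW(A) is not added.
PREDICT(A → c) = { 'c' }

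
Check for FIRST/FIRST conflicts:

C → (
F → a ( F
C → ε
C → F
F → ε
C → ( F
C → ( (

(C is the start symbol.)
Yes. C → '(' / C → '(' F on { '(' }; C → '(' / C → '(' '(' on { '(' }; C → ε / C → F on { ε }; C → '(' F / C → '(' '(' on { '(' }

FIRST sets of the non-terminals at (or reachable through a nullable prefix from) the front of some alternative:
  FIRST(F) = { 'a', ε }

Productions for C:
  C → (: FIRST = { '(' }
  C → ε: FIRST = { ε }
  C → F: FIRST = { 'a', ε }
  C → ( F: FIRST = { '(' }
  C → ( (: FIRST = { '(' }
Productions for F:
  F → a ( F: FIRST = { 'a' }
  F → ε: FIRST = { ε }

Conflict for C: C → ( and C → ( F
  Overlap: { '(' }
Conflict for C: C → ( and C → ( (
  Overlap: { '(' }
Conflict for C: C → ε and C → F
  Overlap: { ε }
Conflict for C: C → ( F and C → ( (
  Overlap: { '(' }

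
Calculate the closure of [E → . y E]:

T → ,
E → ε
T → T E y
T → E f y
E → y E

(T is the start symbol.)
{ [E → . y E] }

To compute CLOSURE, for each item [A → α.Bβ] where B is a non-terminal, add [B → .γ] for all productions B → γ; repeat for the newly added items until nothing changes.

Start with: [E → . y E]
The dot precedes the terminal y, so nothing is added.

CLOSURE = { [E → . y E] }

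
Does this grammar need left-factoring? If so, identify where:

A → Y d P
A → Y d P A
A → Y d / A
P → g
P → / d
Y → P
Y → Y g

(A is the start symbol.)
Left-factoring is needed when two productions for the same non-terminal
share a common prefix on the right-hand side.

Productions for A:
  A → Y d P
  A → Y d P A
  A → Y d / A
Productions for P:
  P → g
  P → / d
Productions for Y:
  Y → P
  Y → Y g

Found common prefix 'Y d' in productions for A

Answer: Yes, A has productions with common prefix 'Y d'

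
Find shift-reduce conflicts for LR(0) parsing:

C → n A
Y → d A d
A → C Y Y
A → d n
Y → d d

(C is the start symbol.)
Augment with C' → C and build the canonical LR(0) collection (I0 = CLOSURE({[C' → . C]}), then GOTO on every symbol after a dot until no new states appear). It has 13 states:
  I0: { [C → . n A], [C' → . C] }  — shift
  I1: { [C' → C .] }  — accept
  I2: { [A → . C Y Y], [A → . d n], [C → . n A], [C → n . A] }  — shift
  I3: { [C → n A .] }  — reduce
  I4: { [A → C . Y Y], [Y → . d A d], [Y → . d d] }  — shift
  I5: { [A → d . n] }  — shift
  I6: { [A → d n .] }  — reduce
  I7: { [A → C Y . Y], [Y → . d A d], [Y → . d d] }  — shift
  I8: { [A → . C Y Y], [A → . d n], [C → . n A], [Y → d . A d], [Y → d . d] }  — shift
  I9: { [Y → d A . d] }  — shift
  I10: { [A → d . n], [Y → d d .] }  — shift, reduce
  I11: { [Y → d A d .] }  — reduce
  I12: { [A → C Y Y .] }  — reduce

I10 contains reduce item [Y → d d .] and shift item [A → d . n] — shift-reduce conflict.

Answer: Yes — I10: [Y → d d .] vs [A → d . n]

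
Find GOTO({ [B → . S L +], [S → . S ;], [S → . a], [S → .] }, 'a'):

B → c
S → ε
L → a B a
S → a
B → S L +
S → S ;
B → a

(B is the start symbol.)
{ [S → a .] }

GOTO(I, 'a') = CLOSURE({ [A → αX.β] : [A → α.Xβ] ∈ I, X = 'a' })

Items with dot before 'a', with the dot advanced:
  [S → . a] → [S → a .]
Closure adds nothing (no advanced item has the dot before a non-terminal).

GOTO = { [S → a .] }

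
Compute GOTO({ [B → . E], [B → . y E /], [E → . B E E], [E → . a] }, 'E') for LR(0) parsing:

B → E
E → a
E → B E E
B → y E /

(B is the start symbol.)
GOTO(I, 'E') = CLOSURE({ [A → αX.β] : [A → α.Xβ] ∈ I, X = 'E' })

Items with dot before 'E', with the dot advanced:
  [B → . E] → [B → E .]
Closure adds nothing (no advanced item has the dot before a non-terminal).

GOTO = { [B → E .] }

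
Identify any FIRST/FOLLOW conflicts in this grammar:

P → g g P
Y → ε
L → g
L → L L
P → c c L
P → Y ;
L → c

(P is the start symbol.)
No FIRST/FOLLOW conflicts.

A FIRST/FOLLOW conflict occurs when a non-terminal N has a nullable alternative N → β (β ⇒* ε) and another alternative N → α with FIRST(α) ∩ FOLLOW(N) ≠ ∅: on such a lookahead the parser cannot decide between expanding α and letting N vanish via β.

Nullable non-terminals: Y.
Y has a nullable alternative but only one production, so nothing to check.

L, P have no nullable alternative, so no FIRST/FOLLOW check is needed there.

No FIRST/FOLLOW conflicts found.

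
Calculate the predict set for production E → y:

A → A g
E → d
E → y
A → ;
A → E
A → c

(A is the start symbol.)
PREDICT(E → y) = (FIRST(RHS) \ {ε}) ∪ (FOLLOW(E) if ε ∈ FIRST(RHS), i.e. RHS ⇒* ε)
FIRST(y) = { 'y' }
ε ∉ FIRST(y), so FOLLOW(E) is not added.
PREDICT(E → y) = { 'y' }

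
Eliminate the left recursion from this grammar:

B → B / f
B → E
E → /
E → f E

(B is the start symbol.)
B is directly left-recursive. The standard transformation for
  A → A α₁ | ... | A α_m | β₁ | ... | β_n
is
  A  → β₁ A' | ... | β_n A'
  A' → α₁ A' | ... | α_m A' | ε

B → E becomes B → E B'
B → B / f becomes B' → / f B'
Add B' → ε

Productions for other non-terminals are unchanged:
  E → /
  E → f E

Resulting grammar:
B → E B'
B' → / f B'
B' → ε
E → /
E → f E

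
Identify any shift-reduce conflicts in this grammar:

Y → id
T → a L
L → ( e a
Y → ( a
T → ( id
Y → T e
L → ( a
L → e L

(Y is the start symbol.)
No shift-reduce conflicts

A shift-reduce conflict occurs when an LR(0) state has both:
  - a complete (reduce) item [A → α .] (dot at the end), and
  - a shift item [B → β . c γ] (dot before a terminal).

Augment with Y' → Y and build the canonical LR(0) collection (I0 = CLOSURE({[Y' → . Y]}), then GOTO on every symbol after a dot until no new states appear). It has 16 states:
  I0: { [T → . ( id], [T → . a L], [Y → . ( a], [Y → . T e], [Y → . id], [Y' → . Y] }  — shift
  I1: { [T → ( . id], [Y → ( . a] }  — shift
  I2: { [Y → T . e] }  — shift
  I3: { [Y' → Y .] }  — accept
  I4: { [L → . ( a], [L → . ( e a], [L → . e L], [T → a . L] }  — shift
  I5: { [Y → id .] }  — reduce
  I6: { [L → ( . a], [L → ( . e a] }  — shift
  I7: { [T → a L .] }  — reduce
  I8: { [L → . ( a], [L → . ( e a], [L → . e L], [L → e . L] }  — shift
  I9: { [L → e L .] }  — reduce
  I10: { [L → ( a .] }  — reduce
  I11: { [L → ( e . a] }  — shift
  I12: { [L → ( e a .] }  — reduce
  I13: { [Y → T e .] }  — reduce
  I14: { [Y → ( a .] }  — reduce
  I15: { [T → ( id .] }  — reduce

No state contains both a complete item and a shift item.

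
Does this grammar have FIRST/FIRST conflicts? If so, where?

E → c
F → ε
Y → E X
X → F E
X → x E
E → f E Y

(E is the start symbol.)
A FIRST/FIRST conflict occurs when two productions N → α and N → β for the same non-terminal have FIRST(α) ∩ FIRST(β) ≠ ∅ (with ε ∈ FIRST of a nullable right-hand side, so two nullable alternatives also conflict).

FIRST sets of the non-terminals at (or reachable through a nullable prefix from) the front of some alternative:
  FIRST(F) = { ε }
  FIRST(E) = { 'c', 'f' }

Productions for E:
  E → c: FIRST = { 'c' }
  E → f E Y: FIRST = { 'f' }
Productions for X:
  X → F E: FIRST = { 'c', 'f' }
  X → x E: FIRST = { 'x' }
F, Y have only one production, so no FIRST/FIRST conflict is possible there.

All alternatives of each non-terminal have pairwise disjoint FIRST sets.

Answer: No FIRST/FIRST conflicts.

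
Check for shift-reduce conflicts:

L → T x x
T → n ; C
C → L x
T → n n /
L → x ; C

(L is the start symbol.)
A shift-reduce conflict occurs when an LR(0) state has both:
  - a complete (reduce) item [A → α .] (dot at the end), and
  - a shift item [B → β . c γ] (dot before a terminal).

Augment with L' → L and build the canonical LR(0) collection (I0 = CLOSURE({[L' → . L]}), then GOTO on every symbol after a dot until no new states appear). It has 15 states:
  I0: { [L → . T x x], [L → . x ; C], [L' → . L], [T → . n ; C], [T → . n n /] }  — shift
  I1: { [L' → L .] }  — accept
  I2: { [L → T . x x] }  — shift
  I3: { [T → n . ; C], [T → n . n /] }  — shift
  I4: { [L → x . ; C] }  — shift
  I5: { [C → . L x], [L → . T x x], [L → . x ; C], [L → x ; . C], [T → . n ; C], [T → . n n /] }  — shift
  I6: { [L → x ; C .] }  — reduce
  I7: { [C → L . x] }  — shift
  I8: { [C → L x .] }  — reduce
  I9: { [C → . L x], [L → . T x x], [L → . x ; C], [T → . n ; C], [T → . n n /], [T → n ; . C] }  — shift
  I10: { [T → n n . /] }  — shift
  I11: { [T → n n / .] }  — reduce
  I12: { [T → n ; C .] }  — reduce
  I13: { [L → T x . x] }  — shift
  I14: { [L → T x x .] }  — reduce

No state contains both a complete item and a shift item.

Answer: No shift-reduce conflicts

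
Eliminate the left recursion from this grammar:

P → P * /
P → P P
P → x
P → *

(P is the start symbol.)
P → x P'
P → * P'
P' → * / P'
P' → P P'
P' → ε

P is directly left-recursive. The standard transformation for
  A → A α₁ | ... | A α_m | β₁ | ... | β_n
is
  A  → β₁ A' | ... | β_n A'
  A' → α₁ A' | ... | α_m A' | ε

P → x becomes P → x P'
P → * becomes P → * P'
P → P * / becomes P' → * / P'
P → P P becomes P' → P P'
Add P' → ε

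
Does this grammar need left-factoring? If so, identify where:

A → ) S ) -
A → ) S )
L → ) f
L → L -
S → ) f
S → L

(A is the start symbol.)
Left-factoring is needed when two productions for the same non-terminal
share a common prefix on the right-hand side.

Productions for A:
  A → ) S ) -
  A → ) S )
Productions for L:
  L → ) f
  L → L -
Productions for S:
  S → ) f
  S → L

Found common prefix ') S )' in productions for A

Answer: Yes, A has productions with common prefix ') S )'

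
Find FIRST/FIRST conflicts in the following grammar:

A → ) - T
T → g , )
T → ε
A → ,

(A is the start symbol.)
A FIRST/FIRST conflict occurs when two productions N → α and N → β for the same non-terminal have FIRST(α) ∩ FIRST(β) ≠ ∅ (with ε ∈ FIRST of a nullable right-hand side, so two nullable alternatives also conflict).

Productions for A:
  A → ) - T: FIRST = { ')' }
  A → ,: FIRST = { ',' }
Productions for T:
  T → g , ): FIRST = { 'g' }
  T → ε: FIRST = { ε }

All alternatives of each non-terminal have pairwise disjoint FIRST sets.

Answer: No FIRST/FIRST conflicts.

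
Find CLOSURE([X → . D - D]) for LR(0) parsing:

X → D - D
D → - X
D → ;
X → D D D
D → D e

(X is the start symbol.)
{ [D → . - X], [D → . ;], [D → . D e], [X → . D - D] }

To compute CLOSURE, for each item [A → α.Bβ] where B is a non-terminal, add [B → .γ] for all productions B → γ; repeat for the newly added items until nothing changes.

Start with: [X → . D - D]
  [X → . D - D] has the dot before D: add [D → . - X], [D → . ;], [D → . D e]
No further items can be added.

CLOSURE = { [D → . - X], [D → . ;], [D → . D e], [X → . D - D] }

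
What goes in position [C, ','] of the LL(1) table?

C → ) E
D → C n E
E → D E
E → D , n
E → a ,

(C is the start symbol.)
To find M[C, ','], we find productions for C where ',' is in the predict set (PREDICT(N → α) = (FIRST(α) \ {ε}) ∪ (FOLLOW(N) if α ⇒* ε)).

C → ) E: PREDICT = { ')' }

M[C, ','] is empty (no production applies)

Answer: Empty (error entry)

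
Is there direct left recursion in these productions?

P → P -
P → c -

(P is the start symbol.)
Yes, P is left-recursive

Direct left recursion occurs when N → N α for some non-terminal N (the right-hand side begins with the left-hand side itself).

P → P -: LEFT RECURSIVE (starts with P)
P → c -: starts with c

The grammar has direct left recursion on: P.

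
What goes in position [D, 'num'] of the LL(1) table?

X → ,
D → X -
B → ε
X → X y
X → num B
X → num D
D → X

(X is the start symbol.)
To find M[D, 'num'], we find productions for D where 'num' is in the predict set (PREDICT(N → α) = (FIRST(α) \ {ε}) ∪ (FOLLOW(N) if α ⇒* ε)).

Relevant sets:
  FIRST(X) = { ',', 'num' }

D → X -: PREDICT = { ',', 'num' }
  'num' is in predict set, so this production goes in M[D, 'num']
D → X: PREDICT = { ',', 'num' }
  'num' is in predict set, so this production goes in M[D, 'num']

M[D, 'num'] = D → X -, D → X  (a multiply-defined cell — the grammar is not LL(1))

Answer: D → X -, D → X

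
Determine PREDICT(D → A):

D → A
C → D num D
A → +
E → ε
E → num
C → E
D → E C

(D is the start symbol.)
{ '+' }

PREDICT(D → A) = (FIRST(RHS) \ {ε}) ∪ (FOLLOW(D) if ε ∈ FIRST(RHS), i.e. RHS ⇒* ε)
FIRST(A) = { '+' }
FIRST(A) = { '+' }
ε ∉ FIRST(A), so FOLLOW(D) is not added.
PREDICT(D → A) = { '+' }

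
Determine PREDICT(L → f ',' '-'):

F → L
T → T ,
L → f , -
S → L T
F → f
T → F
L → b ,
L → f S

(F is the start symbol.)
PREDICT(L → f ',' '-') = (FIRST(RHS) \ {ε}) ∪ (FOLLOW(L) if ε ∈ FIRST(RHS), i.e. RHS ⇒* ε)
FIRST(f ',' '-') = { 'f' }
ε ∉ FIRST(f ',' '-'), so FOLLOW(L) is not added.
PREDICT(L → f ',' '-') = { 'f' }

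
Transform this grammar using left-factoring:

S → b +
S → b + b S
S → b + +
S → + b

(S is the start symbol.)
Left-factoring transforms A → αβ₁ | αβ₂ into A → αA' and A' → β₁ | β₂
(α is the longest common prefix among the alternatives). Repeat until
no nonterminal has two alternatives with a common prefix.

Round 1: S has alternatives sharing prefix 'b +'. Introduce S': S → b + S'
  Add: S' → ε
  Add: S' → b S
  Add: S' → +

No remaining common prefixes — done.

Resulting grammar:
S → b + S'
S' → ε
S' → b S
S' → +
S → + b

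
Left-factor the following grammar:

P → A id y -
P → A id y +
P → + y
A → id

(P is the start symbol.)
Left-factoring transforms A → αβ₁ | αβ₂ into A → αA' and A' → β₁ | β₂
(α is the longest common prefix among the alternatives). Repeat until
no nonterminal has two alternatives with a common prefix.

Round 1: P has alternatives sharing prefix 'A id y'. Introduce P': P → A id y P'
  Add: P' → -
  Add: P' → +

No remaining common prefixes — done.

Resulting grammar:
P → A id y P'
P' → -
P' → +
P → + y
A → id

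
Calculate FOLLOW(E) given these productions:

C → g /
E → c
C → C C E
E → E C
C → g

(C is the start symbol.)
{ $, 'c', 'g' }

In C → C C E: E is at the end, add FOLLOW(C)
In E → E C: E is followed by C, add FIRST(C) \ {ε} = { 'g' }

The FOLLOW sets referred to above (computed the same way, to a fixed point):
  FOLLOW(C) = { $, 'c', 'g' }

Taking the union: FOLLOW(E) = { $, 'c', 'g' }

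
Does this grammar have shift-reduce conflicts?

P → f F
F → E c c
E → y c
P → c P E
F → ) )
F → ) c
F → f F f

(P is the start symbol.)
No shift-reduce conflicts

A shift-reduce conflict occurs when an LR(0) state has both:
  - a complete (reduce) item [A → α .] (dot at the end), and
  - a shift item [B → β . c γ] (dot before a terminal).

Augment with P' → P and build the canonical LR(0) collection (I0 = CLOSURE({[P' → . P]}), then GOTO on every symbol after a dot until no new states appear). It has 18 states:
  I0: { [P → . c P E], [P → . f F], [P' → . P] }  — shift
  I1: { [P' → P .] }  — accept
  I2: { [P → . c P E], [P → . f F], [P → c . P E] }  — shift
  I3: { [E → . y c], [F → . ) )], [F → . ) c], [F → . E c c], [F → . f F f], [P → f . F] }  — shift
  I4: { [F → ) . )], [F → ) . c] }  — shift
  I5: { [F → E . c c] }  — shift
  I6: { [P → f F .] }  — reduce
  I7: { [E → . y c], [F → . ) )], [F → . ) c], [F → . E c c], [F → . f F f], [F → f . F f] }  — shift
  I8: { [E → y . c] }  — shift
  I9: { [E → y c .] }  — reduce
  I10: { [F → f F . f] }  — shift
  I11: { [F → f F f .] }  — reduce
  I12: { [F → E c . c] }  — shift
  I13: { [F → E c c .] }  — reduce
  I14: { [F → ) ) .] }  — reduce
  I15: { [F → ) c .] }  — reduce
  I16: { [E → . y c], [P → c P . E] }  — shift
  I17: { [P → c P E .] }  — reduce

No state contains both a complete item and a shift item.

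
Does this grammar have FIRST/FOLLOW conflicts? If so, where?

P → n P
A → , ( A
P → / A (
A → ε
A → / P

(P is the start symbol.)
A FIRST/FOLLOW conflict occurs when a non-terminal N has a nullable alternative N → β (β ⇒* ε) and another alternative N → α with FIRST(α) ∩ FOLLOW(N) ≠ ∅: on such a lookahead the parser cannot decide between expanding α and letting N vanish via β.

Nullable non-terminals: A.

A: nullable alternative(s) A → ε; FOLLOW(A) = { '(' }
  A → , ( A: FIRST \ {ε} = { ',' } — disjoint from FOLLOW(A)
  A → ε: FIRST \ {ε} = { } — this is the only nullable alternative, skip
  A → / P: FIRST \ {ε} = { '/' } — disjoint from FOLLOW(A)

P has no nullable alternative, so no FIRST/FOLLOW check is needed there.

No FIRST/FOLLOW conflicts found.

Answer: No FIRST/FOLLOW conflicts.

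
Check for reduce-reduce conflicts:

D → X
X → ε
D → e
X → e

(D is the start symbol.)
Yes — I3: [D → e .] vs [X → e .]

A reduce-reduce conflict occurs when an LR(0) state has two complete items [A → α .] and [B → β .] — both call for a reduction, and with no lookahead the parser cannot choose between them.

Augment with D' → D and build the canonical LR(0) collection (I0 = CLOSURE({[D' → . D]}), then GOTO on every symbol after a dot until no new states appear). It has 4 states:
  I0: { [D → . X], [D → . e], [D' → . D], [X → . e], [X → .] }  — shift, reduce
  I1: { [D' → D .] }  — accept
  I2: { [D → X .] }  — reduce
  I3: { [D → e .], [X → e .] }  — 2 reduces

I3 contains complete items [D → e .], [X → e .] — reduce-reduce conflict.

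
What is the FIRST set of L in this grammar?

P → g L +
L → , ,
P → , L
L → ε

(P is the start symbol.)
{ ',', ε }

To compute FIRST(L), examine every production with L on the left-hand side, reading each right-hand side left to right until a non-nullable symbol is reached.

From L → , ,:
  - ',' is a terminal: add ',' and stop
From L → ε:
  - ε-production, so ε ∈ FIRST(L)

Collecting: FIRST(L) = { ',', ε }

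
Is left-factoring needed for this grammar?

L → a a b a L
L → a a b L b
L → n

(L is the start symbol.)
Left-factoring is needed when two productions for the same non-terminal
share a common prefix on the right-hand side.

Productions for L:
  L → a a b a L
  L → a a b L b
  L → n

Found common prefix 'a a b' in productions for L

Answer: Yes, L has productions with common prefix 'a a b'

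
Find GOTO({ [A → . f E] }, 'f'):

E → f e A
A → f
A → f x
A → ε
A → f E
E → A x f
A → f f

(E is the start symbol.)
GOTO(I, 'f') = CLOSURE({ [A → αX.β] : [A → α.Xβ] ∈ I, X = 'f' })

Items with dot before 'f', with the dot advanced:
  [A → . f E] → [A → f . E]
Closure of the advanced items:
  [A → f . E] has the dot before E: add [E → . f e A], [E → . A x f]
  [E → . A x f] has the dot before A: add [A → . f], [A → . f x], [A → .], [A → . f E], [A → . f f]

GOTO = { [A → . f E], [A → . f f], [A → . f x], [A → . f], [A → .], [A → f . E], [E → . A x f], [E → . f e A] }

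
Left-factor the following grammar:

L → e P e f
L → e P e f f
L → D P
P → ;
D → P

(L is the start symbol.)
L → e P e f L'
L' → ε
L' → f
L → D P
P → ;
D → P

Left-factoring transforms A → αβ₁ | αβ₂ into A → αA' and A' → β₁ | β₂
(α is the longest common prefix among the alternatives). Repeat until
no nonterminal has two alternatives with a common prefix.

Round 1: L has alternatives sharing prefix 'e P e f'. Introduce L': L → e P e f L'
  Add: L' → ε
  Add: L' → f

No remaining common prefixes — done.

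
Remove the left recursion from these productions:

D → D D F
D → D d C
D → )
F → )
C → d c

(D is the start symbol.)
D is directly left-recursive. The standard transformation for
  A → A α₁ | ... | A α_m | β₁ | ... | β_n
is
  A  → β₁ A' | ... | β_n A'
  A' → α₁ A' | ... | α_m A' | ε

D → ) becomes D → ) D'
D → D D F becomes D' → D F D'
D → D d C becomes D' → d C D'
Add D' → ε

Productions for other non-terminals are unchanged:
  F → )
  C → d c

Resulting grammar:
D → ) D'
D' → D F D'
D' → d C D'
D' → ε
F → )
C → d c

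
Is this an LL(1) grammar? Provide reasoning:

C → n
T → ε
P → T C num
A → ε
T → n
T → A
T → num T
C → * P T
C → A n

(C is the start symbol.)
Relevant sets:
  FIRST(A) = { ε }
  FOLLOW(T) = { $, '*', 'n', 'num' }

For C:
  PREDICT(C → n) = { 'n' }
  PREDICT(C → '*' P T) = { '*' }
  PREDICT(C → A n) = { 'n' }
For T:
  PREDICT(T → ε) = { $, '*', 'n', 'num' }
  PREDICT(T → n) = { 'n' }
  PREDICT(T → A) = { $, '*', 'n', 'num' }
  PREDICT(T → num T) = { 'num' }
P, A have a single production, so nothing to check there.

Conflict found: Predict set conflict for C: { 'n' }
The grammar is NOT LL(1).

Answer: No. Predict set conflict for C: { 'n' }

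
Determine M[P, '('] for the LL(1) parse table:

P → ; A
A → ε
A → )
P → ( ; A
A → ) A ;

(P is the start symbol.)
P → ( ; A

To find M[P, '('], we find productions for P where '(' is in the predict set (PREDICT(N → α) = (FIRST(α) \ {ε}) ∪ (FOLLOW(N) if α ⇒* ε)).

P → ; A: PREDICT = { ';' }
P → ( ; A: PREDICT = { '(' }
  '(' is in predict set, so this production goes in M[P, '(']

M[P, '('] = P → ( ; A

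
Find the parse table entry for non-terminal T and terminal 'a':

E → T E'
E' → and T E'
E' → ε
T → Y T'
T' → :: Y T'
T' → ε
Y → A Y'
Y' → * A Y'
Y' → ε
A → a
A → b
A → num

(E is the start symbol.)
T → Y T'

To find M[T, 'a'], we find productions for T where 'a' is in the predict set (PREDICT(N → α) = (FIRST(α) \ {ε}) ∪ (FOLLOW(N) if α ⇒* ε)).

Relevant sets:
  FIRST(Y) = { 'a', 'b', 'num' }

T → Y T': PREDICT = { 'a', 'b', 'num' }
  'a' is in predict set, so this production goes in M[T, 'a']

M[T, 'a'] = T → Y T'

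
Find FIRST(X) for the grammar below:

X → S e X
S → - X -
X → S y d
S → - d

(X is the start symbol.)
To compute FIRST(X), examine every production with X on the left-hand side, reading each right-hand side left to right until a non-nullable symbol is reached.

FIRST sets of the other non-terminals involved (by the same procedure, iterated to a fixed point):
  FIRST(S) = { '-' }

From X → S e X:
  - S is a non-terminal: add FIRST(S) \ {ε} = { '-' }
    S is not nullable, so stop
From X → S y d:
  - S is a non-terminal: add FIRST(S) \ {ε} = { '-' }
    S is not nullable, so stop

Collecting: FIRST(X) = { '-' }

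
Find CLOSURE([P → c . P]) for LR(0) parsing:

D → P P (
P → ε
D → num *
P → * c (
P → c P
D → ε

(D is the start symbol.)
{ [P → . * c (], [P → . c P], [P → .], [P → c . P] }

To compute CLOSURE, for each item [A → α.Bβ] where B is a non-terminal, add [B → .γ] for all productions B → γ; repeat for the newly added items until nothing changes.

Start with: [P → c . P]
  [P → c . P] has the dot before P: add [P → .], [P → . * c (], [P → . c P]
No further items can be added.

CLOSURE = { [P → . * c (], [P → . c P], [P → .], [P → c . P] }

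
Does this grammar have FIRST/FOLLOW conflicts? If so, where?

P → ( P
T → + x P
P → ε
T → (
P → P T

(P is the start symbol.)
A FIRST/FOLLOW conflict occurs when a non-terminal N has a nullable alternative N → β (β ⇒* ε) and another alternative N → α with FIRST(α) ∩ FOLLOW(N) ≠ ∅: on such a lookahead the parser cannot decide between expanding α and letting N vanish via β.

Nullable non-terminals: P.
FIRST sets used below: FIRST(P) = { '(', '+', ε }, FIRST(T) = { '(', '+' }

P: nullable alternative(s) P → ε; FOLLOW(P) = { $, '(', '+' }
  P → ( P: FIRST \ {ε} = { '(' } — overlaps FOLLOW(P) on { '(' }: CONFLICT
  P → ε: FIRST \ {ε} = { } — this is the only nullable alternative, skip
  P → P T: FIRST \ {ε} = { '(', '+' } — overlaps FOLLOW(P) on { '(', '+' }: CONFLICT

T has no nullable alternative, so no FIRST/FOLLOW check is needed there.

So the grammar has 2 FIRST/FOLLOW conflicts (marked CONFLICT above).

Answer: Yes. P → '(' P with FOLLOW(P) on { '(' }; P → P T with FOLLOW(P) on { '(', '+' }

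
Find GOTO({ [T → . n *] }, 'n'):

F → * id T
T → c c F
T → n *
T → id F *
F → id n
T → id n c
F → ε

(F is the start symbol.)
{ [T → n . *] }

GOTO(I, 'n') = CLOSURE({ [A → αX.β] : [A → α.Xβ] ∈ I, X = 'n' })

Items with dot before 'n', with the dot advanced:
  [T → . n *] → [T → n . *]
Closure adds nothing (no advanced item has the dot before a non-terminal).

GOTO = { [T → n . *] }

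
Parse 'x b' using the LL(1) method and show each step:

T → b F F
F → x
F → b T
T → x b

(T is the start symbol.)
Stack is shown with the top on the left.

Stack  Input  Action
--------------------
T $    x b $  output T → x b
x b $  x b $  match 'x'
b $    b $    match 'b'
$      $      accept

The string is accepted.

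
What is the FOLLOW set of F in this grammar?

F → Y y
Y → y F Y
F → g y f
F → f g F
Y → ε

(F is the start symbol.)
F is the start symbol, so $ ∈ FOLLOW(F).
In Y → y F Y: F is followed by Y, add FIRST(Y) \ {ε} = { 'y' }
  Y is nullable, so also add FOLLOW(Y)
In F → f g F: F is at the end; this adds FOLLOW(F) to itself — nothing new

The FOLLOW sets referred to above (computed the same way, to a fixed point):
  FOLLOW(Y) = { 'y' }

Taking the union: FOLLOW(F) = { $, 'y' }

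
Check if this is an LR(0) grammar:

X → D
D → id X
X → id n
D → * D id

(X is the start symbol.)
Yes, the grammar is LR(0)

Augment with X' → X and build the canonical LR(0) collection (I0 = CLOSURE({[X' → . X]}), then GOTO on every symbol after a dot until no new states appear). It has 10 states:
  I0: { [D → . * D id], [D → . id X], [X → . D], [X → . id n], [X' → . X] }  — shift
  I1: { [D → * . D id], [D → . * D id], [D → . id X] }  — shift
  I2: { [X → D .] }  — reduce
  I3: { [X' → X .] }  — accept
  I4: { [D → . * D id], [D → . id X], [D → id . X], [X → . D], [X → . id n], [X → id . n] }  — shift
  I5: { [D → id X .] }  — reduce
  I6: { [X → id n .] }  — reduce
  I7: { [D → * D . id] }  — shift
  I8: { [D → . * D id], [D → . id X], [D → id . X], [X → . D], [X → . id n] }  — shift
  I9: { [D → * D id .] }  — reduce

Every state is either a pure shift/goto state or contains exactly one complete item and nothing to shift — no conflicts. The grammar is LR(0).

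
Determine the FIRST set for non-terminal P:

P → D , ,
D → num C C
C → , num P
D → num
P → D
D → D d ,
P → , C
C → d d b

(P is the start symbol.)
{ ',', 'num' }

FIRST sets of the other non-terminals involved (by the same procedure, iterated to a fixed point):
  FIRST(D) = { 'num' }

From P → D , ,:
  - D is a non-terminal: add FIRST(D) \ {ε} = { 'num' }
    D is not nullable, so stop
From P → D:
  - D is a non-terminal: add FIRST(D) \ {ε} = { 'num' }
    D is not nullable, so stop
From P → , C:
  - ',' is a terminal: add ',' and stop

Collecting: FIRST(P) = { ',', 'num' }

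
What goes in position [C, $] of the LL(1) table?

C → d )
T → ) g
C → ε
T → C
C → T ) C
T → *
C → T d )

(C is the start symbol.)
C → ε

To find M[C, $], we find productions for C where $ is in the predict set (PREDICT(N → α) = (FIRST(α) \ {ε}) ∪ (FOLLOW(N) if α ⇒* ε)).

Relevant sets:
  FIRST(T) = { ')', '*', 'd', ε }
  FOLLOW(C) = { $, ')', 'd' }

C → d ): PREDICT = { 'd' }
C → ε: PREDICT = { $, ')', 'd' }
  $ is in predict set, so this production goes in M[C, $]
C → T ) C: PREDICT = { ')', '*', 'd' }
C → T d ): PREDICT = { ')', '*', 'd' }

M[C, $] = C → ε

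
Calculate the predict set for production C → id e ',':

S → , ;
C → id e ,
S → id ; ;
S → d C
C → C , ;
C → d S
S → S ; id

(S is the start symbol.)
{ 'id' }

PREDICT(C → id e ',') = (FIRST(RHS) \ {ε}) ∪ (FOLLOW(C) if ε ∈ FIRST(RHS), i.e. RHS ⇒* ε)
FIRST(id e ',') = { 'id' }
ε ∉ FIRST(id e ','), so FOLLOW(C) is not added.
PREDICT(C → id e ',') = { 'id' }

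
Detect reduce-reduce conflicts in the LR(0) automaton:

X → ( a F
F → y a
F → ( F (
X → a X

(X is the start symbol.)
No reduce-reduce conflicts

A reduce-reduce conflict occurs when an LR(0) state has two complete items [A → α .] and [B → β .] — both call for a reduction, and with no lookahead the parser cannot choose between them.

Augment with X' → X and build the canonical LR(0) collection (I0 = CLOSURE({[X' → . X]}), then GOTO on every symbol after a dot until no new states appear). It has 12 states:
  I0: { [X → . ( a F], [X → . a X], [X' → . X] }  — shift
  I1: { [X → ( . a F] }  — shift
  I2: { [X' → X .] }  — accept
  I3: { [X → . ( a F], [X → . a X], [X → a . X] }  — shift
  I4: { [X → a X .] }  — reduce
  I5: { [F → . ( F (], [F → . y a], [X → ( a . F] }  — shift
  I6: { [F → ( . F (], [F → . ( F (], [F → . y a] }  — shift
  I7: { [X → ( a F .] }  — reduce
  I8: { [F → y . a] }  — shift
  I9: { [F → y a .] }  — reduce
  I10: { [F → ( F . (] }  — shift
  I11: { [F → ( F ( .] }  — reduce

No state contains more than one complete item.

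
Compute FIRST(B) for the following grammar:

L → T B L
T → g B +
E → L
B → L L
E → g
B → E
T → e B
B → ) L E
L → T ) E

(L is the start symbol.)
{ ')', 'e', 'g' }

FIRST sets of the other non-terminals involved (by the same procedure, iterated to a fixed point):
  FIRST(L) = { 'e', 'g' }
  FIRST(E) = { 'e', 'g' }

From B → L L:
  - L is a non-terminal: add FIRST(L) \ {ε} = { 'e', 'g' }
    L is not nullable, so stop
From B → E:
  - E is a non-terminal: add FIRST(E) \ {ε} = { 'e', 'g' }
    E is not nullable, so stop
From B → ) L E:
  - ')' is a terminal: add ')' and stop

Collecting: FIRST(B) = { ')', 'e', 'g' }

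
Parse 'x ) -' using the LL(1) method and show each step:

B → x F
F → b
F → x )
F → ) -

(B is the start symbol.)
Stack is shown with the top on the left.

Stack  Input    Action
----------------------
B $    x ) - $  output B → x F
x F $  x ) - $  match 'x'
F $    ) - $    output F → ) -
) - $  ) - $    match ')'
- $    - $      match '-'
$      $        accept

The string is accepted.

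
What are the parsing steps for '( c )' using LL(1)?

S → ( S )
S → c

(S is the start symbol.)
Stack is shown with the top on the left.

Stack    Input    Action
------------------------
S $      ( c ) $  output S → ( S )
( S ) $  ( c ) $  match '('
S ) $    c ) $    output S → c
c ) $    c ) $    match 'c'
) $      ) $      match ')'
$        $        accept

The string is accepted.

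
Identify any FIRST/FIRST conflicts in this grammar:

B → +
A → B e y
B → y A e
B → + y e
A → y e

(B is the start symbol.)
Yes. B → '+' / B → '+' y e on { '+' }; A → B e y / A → y e on { 'y' }

A FIRST/FIRST conflict occurs when two productions N → α and N → β for the same non-terminal have FIRST(α) ∩ FIRST(β) ≠ ∅ (with ε ∈ FIRST of a nullable right-hand side, so two nullable alternatives also conflict).

FIRST sets of the non-terminals at (or reachable through a nullable prefix from) the front of some alternative:
  FIRST(B) = { '+', 'y' }

Productions for B:
  B → +: FIRST = { '+' }
  B → y A e: FIRST = { 'y' }
  B → + y e: FIRST = { '+' }
Productions for A:
  A → B e y: FIRST = { '+', 'y' }
  A → y e: FIRST = { 'y' }

Conflict for B: B → + and B → + y e
  Overlap: { '+' }
Conflict for A: A → B e y and A → y e
  Overlap: { 'y' }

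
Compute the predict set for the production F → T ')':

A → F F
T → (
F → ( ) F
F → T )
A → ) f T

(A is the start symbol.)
{ '(' }

PREDICT(F → T ')') = (FIRST(RHS) \ {ε}) ∪ (FOLLOW(F) if ε ∈ FIRST(RHS), i.e. RHS ⇒* ε)
FIRST(T) = { '(' }
FIRST(T ')') = { '(' }
ε ∉ FIRST(T ')'), so FOLLOW(F) is not added.
PREDICT(F → T ')') = { '(' }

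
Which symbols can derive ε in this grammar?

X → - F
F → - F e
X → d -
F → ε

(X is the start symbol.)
{ 'F' }

ε-productions: F → ε
So F is immediately nullable.
No further non-terminal can be added: every production for the remaining non-terminals contains a terminal or a non-nullable non-terminal.
Nullable = { 'F' }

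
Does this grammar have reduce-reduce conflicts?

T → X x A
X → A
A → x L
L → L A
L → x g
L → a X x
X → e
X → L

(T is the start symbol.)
Augment with T' → T and build the canonical LR(0) collection (I0 = CLOSURE({[T' → . T]}), then GOTO on every symbol after a dot until no new states appear). It has 17 states:
  I0: { [A → . x L], [L → . L A], [L → . a X x], [L → . x g], [T → . X x A], [T' → . T], [X → . A], [X → . L], [X → . e] }  — shift
  I1: { [X → A .] }  — reduce
  I2: { [A → . x L], [L → L . A], [X → L .] }  — shift, reduce
  I3: { [T' → T .] }  — accept
  I4: { [T → X . x A] }  — shift
  I5: { [A → . x L], [L → . L A], [L → . a X x], [L → . x g], [L → a . X x], [X → . A], [X → . L], [X → . e] }  — shift
  I6: { [X → e .] }  — reduce
  I7: { [A → x . L], [L → . L A], [L → . a X x], [L → . x g], [L → x . g] }  — shift
  I8: { [A → . x L], [A → x L .], [L → L . A] }  — shift, reduce
  I9: { [L → x g .] }  — reduce
  I10: { [L → x . g] }  — shift
  I11: { [L → L A .] }  — reduce
  I12: { [A → x . L], [L → . L A], [L → . a X x], [L → . x g] }  — shift
  I13: { [L → a X . x] }  — shift
  I14: { [L → a X x .] }  — reduce
  I15: { [A → . x L], [T → X x . A] }  — shift
  I16: { [T → X x A .] }  — reduce

No state contains more than one complete item.

Answer: No reduce-reduce conflicts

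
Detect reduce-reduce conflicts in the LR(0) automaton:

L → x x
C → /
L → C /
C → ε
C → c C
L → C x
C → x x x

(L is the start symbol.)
A reduce-reduce conflict occurs when an LR(0) state has two complete items [A → α .] and [B → β .] — both call for a reduction, and with no lookahead the parser cannot choose between them.

Augment with L' → L and build the canonical LR(0) collection (I0 = CLOSURE({[L' → . L]}), then GOTO on every symbol after a dot until no new states appear). It has 13 states:
  I0: { [C → . /], [C → . c C], [C → . x x x], [C → .], [L → . C /], [L → . C x], [L → . x x], [L' → . L] }  — shift, reduce
  I1: { [C → / .] }  — reduce
  I2: { [L → C . /], [L → C . x] }  — shift
  I3: { [L' → L .] }  — accept
  I4: { [C → . /], [C → . c C], [C → . x x x], [C → .], [C → c . C] }  — shift, reduce
  I5: { [C → x . x x], [L → x . x] }  — shift
  I6: { [C → x x . x], [L → x x .] }  — shift, reduce
  I7: { [C → x x x .] }  — reduce
  I8: { [C → c C .] }  — reduce
  I9: { [C → x . x x] }  — shift
  I10: { [C → x x . x] }  — shift
  I11: { [L → C / .] }  — reduce
  I12: { [L → C x .] }  — reduce

No state contains more than one complete item.

Answer: No reduce-reduce conflicts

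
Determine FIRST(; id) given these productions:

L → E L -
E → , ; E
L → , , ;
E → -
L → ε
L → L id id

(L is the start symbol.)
To compute FIRST(; id), process the symbols left to right:
Symbol ; is a terminal. Add ';' and stop.
FIRST(; id) = { ';' }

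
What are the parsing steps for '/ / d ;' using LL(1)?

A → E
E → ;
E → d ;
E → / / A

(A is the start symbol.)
LL(1) parsing maintains a stack (initially the start symbol over $) and the input. At each step: if the stack top is a terminal, match it against the current input token; if it is a non-terminal N, replace it with the RHS of M[N, lookahead] (the unique production whose predict set contains the lookahead).

Stack is shown with the top on the left.

Stack    Input      Action
--------------------------
A $      / / d ; $  output A → E
E $      / / d ; $  output E → / / A
/ / A $  / / d ; $  match '/'
/ A $    / d ; $    match '/'
A $      d ; $      output A → E
E $      d ; $      output E → d ;
d ; $    d ; $      match 'd'
; $      ; $        match ';'
$        $          accept

The string is accepted.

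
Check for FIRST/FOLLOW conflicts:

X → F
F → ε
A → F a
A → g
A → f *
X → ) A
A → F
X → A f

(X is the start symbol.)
A FIRST/FOLLOW conflict occurs when a non-terminal N has a nullable alternative N → β (β ⇒* ε) and another alternative N → α with FIRST(α) ∩ FOLLOW(N) ≠ ∅: on such a lookahead the parser cannot decide between expanding α and letting N vanish via β.

Nullable non-terminals: A, F, X.
FIRST sets used below: FIRST(F) = { ε }, FIRST(A) = { 'a', 'f', 'g', ε }

A: nullable alternative(s) A → F; FOLLOW(A) = { $, 'f' }
  A → F a: FIRST \ {ε} = { 'a' } — disjoint from FOLLOW(A)
  A → g: FIRST \ {ε} = { 'g' } — disjoint from FOLLOW(A)
  A → f *: FIRST \ {ε} = { 'f' } — overlaps FOLLOW(A) on { 'f' }: CONFLICT
  A → F: FIRST \ {ε} = { } — this is the only nullable alternative, skip
F has a nullable alternative but only one production, so nothing to check.

X: nullable alternative(s) X → F; FOLLOW(X) = { $ }
  X → F: FIRST \ {ε} = { } — this is the only nullable alternative, skip
  X → ) A: FIRST \ {ε} = { ')' } — disjoint from FOLLOW(X)
  X → A f: FIRST \ {ε} = { 'a', 'f', 'g' } — disjoint from FOLLOW(X)

So the grammar has 1 FIRST/FOLLOW conflict (marked CONFLICT above).

Answer: Yes. A → f '*' with FOLLOW(A) on { 'f' }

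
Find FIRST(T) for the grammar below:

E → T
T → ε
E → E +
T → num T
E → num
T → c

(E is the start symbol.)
To compute FIRST(T), examine every production with T on the left-hand side, reading each right-hand side left to right until a non-nullable symbol is reached.

From T → ε:
  - ε-production, so ε ∈ FIRST(T)
From T → num T:
  - num is a terminal: add 'num' and stop
From T → c:
  - c is a terminal: add 'c' and stop

Collecting: FIRST(T) = { 'c', 'num', ε }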